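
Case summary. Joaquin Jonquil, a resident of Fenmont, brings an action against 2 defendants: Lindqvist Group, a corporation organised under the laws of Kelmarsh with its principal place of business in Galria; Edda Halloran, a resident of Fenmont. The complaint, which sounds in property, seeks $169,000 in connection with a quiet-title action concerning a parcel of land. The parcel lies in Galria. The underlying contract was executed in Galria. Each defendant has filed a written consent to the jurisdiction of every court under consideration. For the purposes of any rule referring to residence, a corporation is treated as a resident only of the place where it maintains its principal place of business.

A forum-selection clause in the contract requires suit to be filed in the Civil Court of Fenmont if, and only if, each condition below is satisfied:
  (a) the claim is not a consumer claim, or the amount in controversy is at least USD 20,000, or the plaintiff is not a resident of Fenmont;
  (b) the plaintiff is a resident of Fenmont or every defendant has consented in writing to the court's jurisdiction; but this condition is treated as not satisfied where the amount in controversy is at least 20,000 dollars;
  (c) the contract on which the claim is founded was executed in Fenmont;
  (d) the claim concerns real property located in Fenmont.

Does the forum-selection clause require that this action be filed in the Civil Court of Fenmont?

The Civil Court of Fenmont:
  (a) The claim is a property claim, not a consumer claim — that alternative is enough. Met.
  (b) The plaintiff resides in Fenmont, so one alternative holds. However, the amount in controversy is USD 169,000, which meets the USD 20,000 floor, which falls within the stated exception and so defeats the condition. Fails.
  (c) The contract was executed in Galria, not Fenmont. Not satisfied.
  (d) The property lies in Galria, not Fenmont. Not met.
  → The clause does not apply.

No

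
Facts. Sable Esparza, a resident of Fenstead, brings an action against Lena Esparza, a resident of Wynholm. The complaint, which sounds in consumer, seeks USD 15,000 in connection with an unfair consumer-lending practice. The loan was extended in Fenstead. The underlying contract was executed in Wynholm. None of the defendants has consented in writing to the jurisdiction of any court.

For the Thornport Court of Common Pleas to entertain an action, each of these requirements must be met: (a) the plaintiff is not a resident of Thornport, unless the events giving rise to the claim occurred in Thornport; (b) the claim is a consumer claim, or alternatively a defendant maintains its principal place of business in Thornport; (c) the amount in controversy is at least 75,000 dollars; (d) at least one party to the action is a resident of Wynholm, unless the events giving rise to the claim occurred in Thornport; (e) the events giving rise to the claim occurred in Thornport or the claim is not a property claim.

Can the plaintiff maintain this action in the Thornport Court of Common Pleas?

No

The Thornport Court of Common Pleas:
  (a) The plaintiff resides in Fenstead, which is not Thornport. Met.
  (b) The claim is a consumer claim — that alternative is enough. Met.
  (c) The amount in controversy is USD 15,000, below the USD 75,000 floor. Not met.
  (d) Lena Esparza resides in Wynholm. Satisfied.
  (e) The claim is a consumer claim, not a property claim, which satisfies one of the alternatives. Met.
  → At least one condition fails; no jurisdiction.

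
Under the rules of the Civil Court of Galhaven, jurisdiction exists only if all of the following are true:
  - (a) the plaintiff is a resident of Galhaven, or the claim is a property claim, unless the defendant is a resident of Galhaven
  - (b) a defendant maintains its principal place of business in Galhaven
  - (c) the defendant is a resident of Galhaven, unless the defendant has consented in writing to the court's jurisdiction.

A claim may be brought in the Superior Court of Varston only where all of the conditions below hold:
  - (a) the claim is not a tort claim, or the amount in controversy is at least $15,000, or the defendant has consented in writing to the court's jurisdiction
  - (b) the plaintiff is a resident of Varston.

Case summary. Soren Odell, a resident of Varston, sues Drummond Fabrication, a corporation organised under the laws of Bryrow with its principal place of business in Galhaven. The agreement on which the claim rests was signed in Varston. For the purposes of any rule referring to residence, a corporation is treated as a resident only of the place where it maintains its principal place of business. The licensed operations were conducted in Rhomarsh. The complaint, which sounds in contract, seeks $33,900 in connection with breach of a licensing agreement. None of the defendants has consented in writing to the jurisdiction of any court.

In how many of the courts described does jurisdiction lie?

2

The Civil Court of Galhaven:
  (a) The plaintiff resides in Varston, not Galhaven; the claim is a contract claim, not a property claim — none of the alternatives is met. The proviso rescues it, though: the defendant resides in Galhaven. Condition met.
  (b) Drummond Fabrication has its principal place of business in Galhaven. Met.
  (c) The defendant resides in Galhaven. Met.
  → All conditions met; jurisdiction exists.
The Superior Court of Varston:
  (a) The claim is a contract claim, not a tort claim, so one alternative holds. Condition met.
  (b) The plaintiff resides in Varston. Satisfied.
  → Every requirement is satisfied — jurisdiction.
Courts with jurisdiction: the Civil Court of Galhaven, the Superior Court of Varston — 2 in total.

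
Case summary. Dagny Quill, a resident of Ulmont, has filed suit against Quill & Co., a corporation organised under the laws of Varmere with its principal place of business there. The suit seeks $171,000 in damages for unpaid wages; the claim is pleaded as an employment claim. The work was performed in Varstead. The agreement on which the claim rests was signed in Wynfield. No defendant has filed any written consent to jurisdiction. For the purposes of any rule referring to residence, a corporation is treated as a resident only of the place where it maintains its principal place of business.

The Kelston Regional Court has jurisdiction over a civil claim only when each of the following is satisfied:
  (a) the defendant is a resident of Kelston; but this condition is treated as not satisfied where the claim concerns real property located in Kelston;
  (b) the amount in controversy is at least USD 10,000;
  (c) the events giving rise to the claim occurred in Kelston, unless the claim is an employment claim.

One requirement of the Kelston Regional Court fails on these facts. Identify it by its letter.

(a)

The Kelston Regional Court:
  (a) The defendant resides in Varmere, not Kelston. Condition not met.
  (b) The amount in controversy is $171,000, which meets the USD 10,000 floor. Satisfied.
  (c) The operative events occurred in Varstead, not Kelston. However, the claim is an employment claim, so the 'unless' proviso supplies this condition. Satisfied.
Only condition (a) fails.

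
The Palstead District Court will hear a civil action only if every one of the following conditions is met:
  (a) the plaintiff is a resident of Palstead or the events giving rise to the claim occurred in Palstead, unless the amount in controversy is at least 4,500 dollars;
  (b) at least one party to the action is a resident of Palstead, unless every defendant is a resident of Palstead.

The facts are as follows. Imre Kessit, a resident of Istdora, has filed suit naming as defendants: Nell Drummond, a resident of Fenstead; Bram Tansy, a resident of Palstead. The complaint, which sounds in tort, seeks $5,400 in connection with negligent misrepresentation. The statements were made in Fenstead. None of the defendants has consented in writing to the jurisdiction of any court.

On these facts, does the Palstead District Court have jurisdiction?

Yes

The Palstead District Court:
  (a) The plaintiff resides in Istdora, not Palstead; the operative events occurred in Fenstead, not Palstead — no alternative holds. However, the amount in controversy is USD 5,400, which meets the USD 4,500 floor, so the 'unless' proviso supplies this condition. Satisfied.
  (b) Bram Tansy resides in Palstead. Condition met.
  → The court has jurisdiction.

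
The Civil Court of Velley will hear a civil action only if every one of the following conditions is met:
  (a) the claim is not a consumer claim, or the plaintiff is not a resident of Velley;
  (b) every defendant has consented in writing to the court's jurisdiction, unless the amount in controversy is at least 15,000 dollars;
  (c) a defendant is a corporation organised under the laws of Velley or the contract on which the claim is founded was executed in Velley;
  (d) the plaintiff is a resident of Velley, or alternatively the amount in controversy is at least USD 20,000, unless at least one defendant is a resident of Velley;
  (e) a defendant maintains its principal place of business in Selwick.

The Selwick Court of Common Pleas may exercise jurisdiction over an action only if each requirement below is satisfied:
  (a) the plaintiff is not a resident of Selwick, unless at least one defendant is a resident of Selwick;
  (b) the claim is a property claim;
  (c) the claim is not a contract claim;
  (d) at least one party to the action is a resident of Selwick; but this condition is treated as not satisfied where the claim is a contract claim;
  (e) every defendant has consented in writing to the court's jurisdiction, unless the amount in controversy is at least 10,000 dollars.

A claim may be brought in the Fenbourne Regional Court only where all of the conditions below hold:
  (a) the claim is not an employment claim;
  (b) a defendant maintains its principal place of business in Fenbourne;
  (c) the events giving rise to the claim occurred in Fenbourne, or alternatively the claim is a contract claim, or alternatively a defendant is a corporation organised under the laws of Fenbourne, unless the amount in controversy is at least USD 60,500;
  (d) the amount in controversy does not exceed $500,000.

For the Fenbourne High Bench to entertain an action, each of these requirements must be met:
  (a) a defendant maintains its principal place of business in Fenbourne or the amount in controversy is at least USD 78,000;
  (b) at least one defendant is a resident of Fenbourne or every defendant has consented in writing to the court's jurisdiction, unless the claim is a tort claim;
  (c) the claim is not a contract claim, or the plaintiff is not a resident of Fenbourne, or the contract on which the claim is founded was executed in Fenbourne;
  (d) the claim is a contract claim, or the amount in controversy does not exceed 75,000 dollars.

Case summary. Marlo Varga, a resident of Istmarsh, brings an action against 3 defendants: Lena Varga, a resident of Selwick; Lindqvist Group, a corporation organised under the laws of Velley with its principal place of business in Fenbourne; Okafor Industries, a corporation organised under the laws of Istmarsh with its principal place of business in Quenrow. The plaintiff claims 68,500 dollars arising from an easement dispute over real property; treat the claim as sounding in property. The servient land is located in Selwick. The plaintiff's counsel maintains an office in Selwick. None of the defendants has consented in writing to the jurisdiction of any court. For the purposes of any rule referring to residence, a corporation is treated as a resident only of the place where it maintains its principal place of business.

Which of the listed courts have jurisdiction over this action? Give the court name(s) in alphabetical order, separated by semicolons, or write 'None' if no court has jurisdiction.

the Fenbourne High Bench; the Fenbourne Regional Court; the Selwick Court of Common Pleas

The Civil Court of Velley:
  (a) The claim is a property claim, not a consumer claim, so one alternative holds. Condition met.
  (b) No such written consent has been filed. The proviso rescues it, though: the amount in controversy is $68,500, which meets the 15,000 dollars floor. Met.
  (c) Lindqvist Group is organised under the laws of Velley — that alternative is enough. Condition met.
  (d) The amount in controversy is 68,500 dollars, which meets the 20,000 dollars floor — that alternative is enough. Met.
  (e) The corporate defendant(s) have their principal place of business in Fenbourne, Quenrow, not Selwick. Not met.
  → The court lacks jurisdiction.
The Selwick Court of Common Pleas:
  (a) The plaintiff resides in Istmarsh, which is not Selwick. Satisfied.
  (b) The claim is a property claim. Condition met.
  (c) The claim is a property claim, not a contract claim. Satisfied.
  (d) Lena Varga resides in Selwick. The carve-out does not apply: the claim is a property claim, not a contract claim. Satisfied.
  (e) No such written consent has been filed. The proviso rescues it, though: the amount in controversy is $68,500, which meets the 10,000 dollars floor. Condition met.
  → Jurisdiction lies.
The Fenbourne Regional Court:
  (a) The claim is a property claim, not an employment claim. Met.
  (b) Lindqvist Group has its principal place of business in Fenbourne. Satisfied.
  (c) The operative events occurred in Selwick, not Fenbourne; the claim is a property claim, not a contract claim; the corporate defendant(s) are organised in Istmarsh, Velley, not Fenbourne — no alternative holds. The proviso rescues it, though: the amount in controversy is USD 68,500, which meets the $60,500 floor. Met.
  (d) The amount in controversy is USD 68,500, within the 500,000 dollars ceiling. Satisfied.
  → All conditions met; jurisdiction exists.
The Fenbourne High Bench:
  (a) Lindqvist Group has its principal place of business in Fenbourne, which satisfies one of the alternatives. Satisfied.
  (b) Lindqvist Group resides in Fenbourne, so this disjunct is met. Met.
  (c) The claim is a property claim, not a contract claim, so this disjunct is met. Satisfied.
  (d) The amount in controversy is USD 68,500, within the 75,000 dollars ceiling, so this disjunct is met. Met.
  → The court has jurisdiction.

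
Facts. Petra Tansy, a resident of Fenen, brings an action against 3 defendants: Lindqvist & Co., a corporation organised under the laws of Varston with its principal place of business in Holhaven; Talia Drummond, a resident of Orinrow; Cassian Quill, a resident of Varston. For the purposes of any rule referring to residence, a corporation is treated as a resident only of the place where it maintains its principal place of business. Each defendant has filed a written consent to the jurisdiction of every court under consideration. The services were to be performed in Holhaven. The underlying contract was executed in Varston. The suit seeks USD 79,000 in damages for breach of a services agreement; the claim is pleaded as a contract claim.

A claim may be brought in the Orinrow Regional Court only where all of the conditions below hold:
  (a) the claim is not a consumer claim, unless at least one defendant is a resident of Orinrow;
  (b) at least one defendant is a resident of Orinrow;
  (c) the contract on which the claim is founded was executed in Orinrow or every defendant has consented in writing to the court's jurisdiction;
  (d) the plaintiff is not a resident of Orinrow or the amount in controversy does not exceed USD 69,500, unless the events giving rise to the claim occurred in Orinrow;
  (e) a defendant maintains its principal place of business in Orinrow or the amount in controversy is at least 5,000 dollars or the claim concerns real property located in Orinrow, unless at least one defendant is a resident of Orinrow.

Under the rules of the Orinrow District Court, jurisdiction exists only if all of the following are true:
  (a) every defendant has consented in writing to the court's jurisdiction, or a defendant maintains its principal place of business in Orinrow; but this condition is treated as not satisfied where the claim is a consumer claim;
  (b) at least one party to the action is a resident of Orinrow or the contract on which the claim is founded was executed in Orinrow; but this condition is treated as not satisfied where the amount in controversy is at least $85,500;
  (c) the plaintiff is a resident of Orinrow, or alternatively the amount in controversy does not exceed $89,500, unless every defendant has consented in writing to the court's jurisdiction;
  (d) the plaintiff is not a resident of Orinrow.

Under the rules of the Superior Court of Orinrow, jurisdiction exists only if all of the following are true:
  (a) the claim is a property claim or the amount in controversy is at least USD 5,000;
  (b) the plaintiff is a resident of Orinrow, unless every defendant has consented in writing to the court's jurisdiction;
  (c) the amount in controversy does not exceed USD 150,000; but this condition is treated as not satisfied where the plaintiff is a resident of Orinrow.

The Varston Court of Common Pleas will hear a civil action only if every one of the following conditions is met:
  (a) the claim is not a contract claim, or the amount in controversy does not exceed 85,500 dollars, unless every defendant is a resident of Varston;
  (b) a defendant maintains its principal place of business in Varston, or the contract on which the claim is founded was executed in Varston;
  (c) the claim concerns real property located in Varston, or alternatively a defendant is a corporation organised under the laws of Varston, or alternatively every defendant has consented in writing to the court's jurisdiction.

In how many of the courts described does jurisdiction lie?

4

The Orinrow Regional Court:
  (a) The claim is a contract claim, not a consumer claim. Condition met.
  (b) Talia Drummond resides in Orinrow. Met.
  (c) Every defendant has filed written consent, so one alternative holds. Satisfied.
  (d) The plaintiff resides in Fenen, which is not Orinrow, which satisfies one of the alternatives. Condition met.
  (e) The amount in controversy is USD 79,000, which meets the 5,000 dollars floor, so this disjunct is met. Satisfied.
  → The court has jurisdiction.
The Orinrow District Court:
  (a) Every defendant has filed written consent, so one alternative holds. The carve-out does not apply: the claim is a contract claim, not a consumer claim. Satisfied.
  (b) Talia Drummond resides in Orinrow, which satisfies one of the alternatives. The exception is not triggered, since the amount in controversy is $79,000, below the 85,500 dollars floor. Satisfied.
  (c) The amount in controversy is $79,000, within the $89,500 ceiling, which satisfies one of the alternatives. Condition met.
  (d) The plaintiff resides in Fenen, which is not Orinrow. Condition met.
  → Jurisdiction lies.
The Superior Court of Orinrow:
  (a) The amount in controversy is USD 79,000, which meets the USD 5,000 floor, which satisfies one of the alternatives. Satisfied.
  (b) The plaintiff resides in Fenen, not Orinrow. But every defendant has filed written consent, and the 'unless' clause therefore excuses the requirement. Satisfied.
  (c) The amount in controversy is USD 79,000, within the USD 150,000 ceiling. And the carve-out is inapplicable — the plaintiff resides in Fenen, not Orinrow. Satisfied.
  → Jurisdiction lies.
The Varston Court of Common Pleas:
  (a) The amount in controversy is 79,000 dollars, within the 85,500 dollars ceiling, so this disjunct is met. Met.
  (b) The contract was executed in Varston, so this disjunct is met. Satisfied.
  (c) Lindqvist & Co. is organised under the laws of Varston, so this disjunct is met. Condition met.
  → Jurisdiction lies.
Courts with jurisdiction: the Orinrow Regional Court, the Orinrow District Court, the Superior Court of Orinrow, the Varston Court of Common Pleas — 4 in total.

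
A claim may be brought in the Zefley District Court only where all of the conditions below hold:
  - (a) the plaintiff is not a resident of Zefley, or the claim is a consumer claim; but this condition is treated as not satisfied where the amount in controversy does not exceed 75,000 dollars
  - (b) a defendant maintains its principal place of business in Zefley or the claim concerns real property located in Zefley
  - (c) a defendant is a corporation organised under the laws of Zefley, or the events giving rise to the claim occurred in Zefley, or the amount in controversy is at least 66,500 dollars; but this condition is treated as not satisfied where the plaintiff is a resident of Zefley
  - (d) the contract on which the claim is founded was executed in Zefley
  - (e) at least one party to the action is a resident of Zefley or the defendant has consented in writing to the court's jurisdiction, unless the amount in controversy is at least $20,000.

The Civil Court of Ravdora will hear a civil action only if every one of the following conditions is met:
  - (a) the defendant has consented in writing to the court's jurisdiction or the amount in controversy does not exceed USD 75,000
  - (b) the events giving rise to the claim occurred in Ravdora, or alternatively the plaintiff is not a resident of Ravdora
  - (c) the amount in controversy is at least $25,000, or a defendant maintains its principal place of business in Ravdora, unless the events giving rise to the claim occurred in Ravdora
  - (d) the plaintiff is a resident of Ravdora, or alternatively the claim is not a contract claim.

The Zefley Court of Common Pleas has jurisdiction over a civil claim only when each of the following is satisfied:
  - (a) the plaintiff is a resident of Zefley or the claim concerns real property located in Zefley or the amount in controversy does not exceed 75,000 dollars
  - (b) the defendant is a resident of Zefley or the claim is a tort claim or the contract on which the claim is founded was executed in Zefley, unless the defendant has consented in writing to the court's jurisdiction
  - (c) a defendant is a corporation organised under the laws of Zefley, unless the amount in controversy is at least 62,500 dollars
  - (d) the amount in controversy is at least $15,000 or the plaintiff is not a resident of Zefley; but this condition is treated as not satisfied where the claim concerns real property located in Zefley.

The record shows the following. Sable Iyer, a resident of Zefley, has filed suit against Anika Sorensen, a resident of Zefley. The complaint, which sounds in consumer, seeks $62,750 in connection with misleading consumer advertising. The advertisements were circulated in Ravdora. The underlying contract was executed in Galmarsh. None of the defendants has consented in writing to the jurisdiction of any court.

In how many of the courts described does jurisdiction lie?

2

The Zefley District Court:
  (a) The claim is a consumer claim — that alternative is enough. But the carve-out bites: the amount in controversy is 62,750 dollars, within the 75,000 dollars ceiling. Not satisfied.
  (b) No defendant is a corporation; the claim does not concern real property — no alternative holds. Fails.
  (c) No defendant is a corporation; the operative events occurred in Ravdora, not Zefley; the amount in controversy is USD 62,750, below the USD 66,500 floor — none of the alternatives is met. Fails.
  (d) The contract was executed in Galmarsh, not Zefley. Not met.
  (e) Sable Iyer resides in Zefley, so one alternative holds. Met.
  → Not every requirement is met — no jurisdiction.
The Civil Court of Ravdora:
  (a) The amount in controversy is $62,750, within the $75,000 ceiling — that alternative is enough. Condition met.
  (b) The operative events occurred in Ravdora, which satisfies one of the alternatives. Condition met.
  (c) The amount in controversy is 62,750 dollars, which meets the USD 25,000 floor, so one alternative holds. Met.
  (d) The claim is a consumer claim, not a contract claim, so this disjunct is met. Condition met.
  → Jurisdiction lies.
The Zefley Court of Common Pleas:
  (a) The plaintiff resides in Zefley, so one alternative holds. Met.
  (b) The defendant resides in Zefley — that alternative is enough. Condition met.
  (c) No defendant is a corporation. The proviso rescues it, though: the amount in controversy is $62,750, which meets the $62,500 floor. Condition met.
  (d) The amount in controversy is 62,750 dollars, which meets the USD 15,000 floor, which satisfies one of the alternatives. The exception is not triggered, since the claim does not concern real property. Condition met.
  → The court has jurisdiction.
Courts with jurisdiction: the Civil Court of Ravdora, the Zefley Court of Common Pleas — 2 in total.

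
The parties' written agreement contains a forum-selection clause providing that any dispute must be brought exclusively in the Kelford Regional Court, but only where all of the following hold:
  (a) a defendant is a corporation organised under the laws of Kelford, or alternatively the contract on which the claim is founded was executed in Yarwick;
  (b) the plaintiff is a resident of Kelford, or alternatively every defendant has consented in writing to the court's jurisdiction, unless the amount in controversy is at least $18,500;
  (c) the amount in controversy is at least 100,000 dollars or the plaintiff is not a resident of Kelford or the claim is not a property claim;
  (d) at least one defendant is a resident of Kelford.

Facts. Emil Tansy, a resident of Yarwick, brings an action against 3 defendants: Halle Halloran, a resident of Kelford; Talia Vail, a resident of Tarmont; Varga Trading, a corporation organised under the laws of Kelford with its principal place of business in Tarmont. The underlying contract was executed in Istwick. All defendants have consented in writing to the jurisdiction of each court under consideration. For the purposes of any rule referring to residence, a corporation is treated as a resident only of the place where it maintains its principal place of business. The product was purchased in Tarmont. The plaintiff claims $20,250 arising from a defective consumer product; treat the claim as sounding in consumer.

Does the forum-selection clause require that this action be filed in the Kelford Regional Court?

The Kelford Regional Court:
  (a) Varga Trading is organised under the laws of Kelford, which satisfies one of the alternatives. Met.
  (b) Every defendant has filed written consent, so this disjunct is met. Met.
  (c) The plaintiff resides in Yarwick, which is not Kelford, which satisfies one of the alternatives. Met.
  (d) Halle Halloran resides in Kelford. Condition met.
  → Forum clause is triggered.

Yes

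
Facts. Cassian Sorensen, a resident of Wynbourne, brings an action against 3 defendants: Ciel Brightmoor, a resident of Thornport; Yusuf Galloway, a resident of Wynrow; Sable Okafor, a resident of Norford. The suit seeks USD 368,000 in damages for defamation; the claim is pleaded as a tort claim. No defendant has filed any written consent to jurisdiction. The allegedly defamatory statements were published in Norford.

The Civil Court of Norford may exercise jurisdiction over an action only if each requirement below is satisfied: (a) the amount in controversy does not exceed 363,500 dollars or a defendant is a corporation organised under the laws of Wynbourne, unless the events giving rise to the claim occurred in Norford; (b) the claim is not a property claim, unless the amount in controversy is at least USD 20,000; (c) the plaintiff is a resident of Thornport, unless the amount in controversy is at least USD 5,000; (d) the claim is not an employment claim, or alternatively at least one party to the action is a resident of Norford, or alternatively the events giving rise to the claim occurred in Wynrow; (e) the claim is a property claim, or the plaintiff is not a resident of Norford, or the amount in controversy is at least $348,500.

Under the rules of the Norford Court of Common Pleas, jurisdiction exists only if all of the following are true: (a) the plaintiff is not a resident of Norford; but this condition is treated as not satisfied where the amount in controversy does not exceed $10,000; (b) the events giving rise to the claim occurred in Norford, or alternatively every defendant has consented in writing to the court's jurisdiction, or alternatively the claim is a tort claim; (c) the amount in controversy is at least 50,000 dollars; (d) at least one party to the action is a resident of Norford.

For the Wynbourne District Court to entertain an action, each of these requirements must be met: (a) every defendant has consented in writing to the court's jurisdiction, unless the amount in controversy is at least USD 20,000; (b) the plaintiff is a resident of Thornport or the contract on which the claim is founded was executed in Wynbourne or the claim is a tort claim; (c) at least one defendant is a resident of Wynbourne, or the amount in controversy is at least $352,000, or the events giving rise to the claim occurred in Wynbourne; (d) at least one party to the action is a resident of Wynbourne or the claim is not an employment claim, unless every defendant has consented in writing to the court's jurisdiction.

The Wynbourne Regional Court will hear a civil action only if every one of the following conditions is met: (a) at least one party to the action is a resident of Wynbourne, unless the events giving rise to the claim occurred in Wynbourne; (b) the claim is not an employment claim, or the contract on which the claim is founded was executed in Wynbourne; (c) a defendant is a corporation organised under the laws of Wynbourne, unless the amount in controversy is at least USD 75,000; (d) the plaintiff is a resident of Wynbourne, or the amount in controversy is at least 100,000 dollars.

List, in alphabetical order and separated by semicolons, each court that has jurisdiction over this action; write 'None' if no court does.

The Civil Court of Norford:
  (a) The amount in controversy is 368,000 dollars, above the USD 363,500 ceiling; no defendant is a corporation — every alternative fails. The proviso rescues it, though: the operative events occurred in Norford. Condition met.
  (b) The claim is a tort claim, not a property claim. Satisfied.
  (c) The plaintiff resides in Wynbourne, not Thornport. But the amount in controversy is USD 368,000, which meets the 5,000 dollars floor, and the 'unless' clause therefore excuses the requirement. Met.
  (d) The claim is a tort claim, not an employment claim, which satisfies one of the alternatives. Met.
  (e) The plaintiff resides in Wynbourne, which is not Norford, so one alternative holds. Met.
  → Every requirement is satisfied — jurisdiction.
The Norford Court of Common Pleas:
  (a) The plaintiff resides in Wynbourne, which is not Norford. The carve-out does not apply: the amount in controversy is $368,000, above the 10,000 dollars ceiling. Condition met.
  (b) The operative events occurred in Norford, which satisfies one of the alternatives. Satisfied.
  (c) The amount in controversy is $368,000, which meets the USD 50,000 floor. Condition met.
  (d) Sable Okafor resides in Norford. Satisfied.
  → Jurisdiction lies.
The Wynbourne District Court:
  (a) No such written consent has been filed. But the amount in controversy is 368,000 dollars, which meets the 20,000 dollars floor, and the 'unless' clause therefore excuses the requirement. Condition met.
  (b) The claim is a tort claim — that alternative is enough. Met.
  (c) The amount in controversy is $368,000, which meets the 352,000 dollars floor, which satisfies one of the alternatives. Condition met.
  (d) Cassian Sorensen resides in Wynbourne, so one alternative holds. Met.
  → Every requirement is satisfied — jurisdiction.
The Wynbourne Regional Court:
  (a) Cassian Sorensen resides in Wynbourne. Condition met.
  (b) The claim is a tort claim, not an employment claim, so this disjunct is met. Met.
  (c) No defendant is a corporation. The proviso rescues it, though: the amount in controversy is $368,000, which meets the USD 75,000 floor. Satisfied.
  (d) The plaintiff resides in Wynbourne — that alternative is enough. Satisfied.
  → Jurisdiction lies.

the Civil Court of Norford; the Norford Court of Common Pleas; the Wynbourne District Court; the Wynbourne Regional Court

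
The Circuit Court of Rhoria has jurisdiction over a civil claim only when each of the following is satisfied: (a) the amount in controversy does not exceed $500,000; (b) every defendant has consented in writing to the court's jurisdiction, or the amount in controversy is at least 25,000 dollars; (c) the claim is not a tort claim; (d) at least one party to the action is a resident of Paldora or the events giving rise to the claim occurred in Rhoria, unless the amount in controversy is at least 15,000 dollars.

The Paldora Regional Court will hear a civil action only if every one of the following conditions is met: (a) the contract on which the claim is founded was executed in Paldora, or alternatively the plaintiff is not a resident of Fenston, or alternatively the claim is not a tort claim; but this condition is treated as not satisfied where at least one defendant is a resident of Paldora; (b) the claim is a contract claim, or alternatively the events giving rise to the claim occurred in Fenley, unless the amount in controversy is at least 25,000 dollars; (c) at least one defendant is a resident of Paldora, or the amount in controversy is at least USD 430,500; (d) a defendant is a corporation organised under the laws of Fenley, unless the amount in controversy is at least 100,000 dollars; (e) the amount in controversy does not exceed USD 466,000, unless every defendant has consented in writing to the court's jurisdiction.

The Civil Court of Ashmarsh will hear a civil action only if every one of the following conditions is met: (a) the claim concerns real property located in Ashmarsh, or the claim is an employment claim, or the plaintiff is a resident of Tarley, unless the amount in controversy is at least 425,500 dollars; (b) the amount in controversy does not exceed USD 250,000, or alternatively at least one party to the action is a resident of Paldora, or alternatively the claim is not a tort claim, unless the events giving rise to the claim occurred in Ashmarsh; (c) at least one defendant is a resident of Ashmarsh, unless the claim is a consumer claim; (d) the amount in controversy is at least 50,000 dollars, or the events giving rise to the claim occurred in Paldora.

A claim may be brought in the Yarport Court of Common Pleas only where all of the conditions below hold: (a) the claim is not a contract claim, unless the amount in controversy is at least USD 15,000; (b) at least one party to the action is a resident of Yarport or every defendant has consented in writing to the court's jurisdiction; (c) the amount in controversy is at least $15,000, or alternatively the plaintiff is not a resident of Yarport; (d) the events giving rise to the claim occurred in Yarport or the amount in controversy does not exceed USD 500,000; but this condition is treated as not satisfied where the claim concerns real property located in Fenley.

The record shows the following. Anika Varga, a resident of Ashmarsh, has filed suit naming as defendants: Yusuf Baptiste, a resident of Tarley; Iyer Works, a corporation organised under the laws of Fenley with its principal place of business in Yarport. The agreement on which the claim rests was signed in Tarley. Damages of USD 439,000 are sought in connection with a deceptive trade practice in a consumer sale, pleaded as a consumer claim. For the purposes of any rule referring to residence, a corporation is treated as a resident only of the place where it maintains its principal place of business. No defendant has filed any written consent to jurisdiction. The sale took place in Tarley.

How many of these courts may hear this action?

The Circuit Court of Rhoria:
  (a) The amount in controversy is 439,000 dollars, within the 500,000 dollars ceiling. Met.
  (b) The amount in controversy is $439,000, which meets the 25,000 dollars floor, so one alternative holds. Satisfied.
  (c) The claim is a consumer claim, not a tort claim. Satisfied.
  (d) No party resides in Paldora; the operative events occurred in Tarley, not Rhoria — every alternative fails. However, the amount in controversy is $439,000, which meets the $15,000 floor, so the 'unless' proviso supplies this condition. Condition met.
  → Jurisdiction lies.
The Paldora Regional Court:
  (a) The plaintiff resides in Ashmarsh, which is not Fenston — that alternative is enough. The carve-out does not apply: no defendant resides in Paldora (they reside in Tarley, Yarport). Met.
  (b) The claim is a consumer claim, not a contract claim; the operative events occurred in Tarley, not Fenley — none of the alternatives is met. However, the amount in controversy is $439,000, which meets the 25,000 dollars floor, so the 'unless' proviso supplies this condition. Condition met.
  (c) The amount in controversy is $439,000, which meets the 430,500 dollars floor, which satisfies one of the alternatives. Met.
  (d) Iyer Works is organised under the laws of Fenley. Met.
  (e) The amount in controversy is 439,000 dollars, within the 466,000 dollars ceiling. Condition met.
  → The court has jurisdiction.
The Civil Court of Ashmarsh:
  (a) The claim does not concern real property; the claim is a consumer claim, not an employment claim; the plaintiff resides in Ashmarsh, not Tarley — every alternative fails. But the amount in controversy is 439,000 dollars, which meets the 425,500 dollars floor, and the 'unless' clause therefore excuses the requirement. Condition met.
  (b) The claim is a consumer claim, not a tort claim, which satisfies one of the alternatives. Met.
  (c) No defendant resides in Ashmarsh (they reside in Tarley, Yarport). The proviso rescues it, though: the claim is a consumer claim. Satisfied.
  (d) The amount in controversy is USD 439,000, which meets the USD 50,000 floor, so one alternative holds. Condition met.
  → All conditions met; jurisdiction exists.
The Yarport Court of Common Pleas:
  (a) The claim is a consumer claim, not a contract claim. Satisfied.
  (b) Iyer Works resides in Yarport, so one alternative holds. Met.
  (c) The amount in controversy is USD 439,000, which meets the 15,000 dollars floor — that alternative is enough. Met.
  (d) The amount in controversy is $439,000, within the 500,000 dollars ceiling, so one alternative holds. The carve-out does not apply: the claim does not concern real property. Met.
  → The court has jurisdiction.
Courts with jurisdiction: the Circuit Court of Rhoria, the Paldora Regional Court, the Civil Court of Ashmarsh, the Yarport Court of Common Pleas — 4 in total.

4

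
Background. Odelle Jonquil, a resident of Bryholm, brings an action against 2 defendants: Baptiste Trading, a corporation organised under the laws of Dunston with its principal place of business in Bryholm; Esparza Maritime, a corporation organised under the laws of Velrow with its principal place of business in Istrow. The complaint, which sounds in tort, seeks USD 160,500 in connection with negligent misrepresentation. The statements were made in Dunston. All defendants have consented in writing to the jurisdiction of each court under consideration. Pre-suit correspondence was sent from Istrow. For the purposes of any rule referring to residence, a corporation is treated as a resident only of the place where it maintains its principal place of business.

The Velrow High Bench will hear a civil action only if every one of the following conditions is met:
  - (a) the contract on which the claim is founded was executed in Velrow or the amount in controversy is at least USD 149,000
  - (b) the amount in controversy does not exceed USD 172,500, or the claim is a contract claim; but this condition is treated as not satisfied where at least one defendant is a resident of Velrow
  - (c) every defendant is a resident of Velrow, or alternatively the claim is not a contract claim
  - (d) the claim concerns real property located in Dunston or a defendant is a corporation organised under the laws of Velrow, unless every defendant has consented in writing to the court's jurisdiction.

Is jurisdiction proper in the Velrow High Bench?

The Velrow High Bench:
  (a) The amount in controversy is 160,500 dollars, which meets the USD 149,000 floor — that alternative is enough. Met.
  (b) The amount in controversy is 160,500 dollars, within the $172,500 ceiling, so one alternative holds. The exception is not triggered, since no defendant resides in Velrow (they reside in Bryholm, Istrow). Satisfied.
  (c) The claim is a tort claim, not a contract claim, which satisfies one of the alternatives. Met.
  (d) Esparza Maritime is organised under the laws of Velrow, so this disjunct is met. Condition met.
  → The court has jurisdiction.

Yes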